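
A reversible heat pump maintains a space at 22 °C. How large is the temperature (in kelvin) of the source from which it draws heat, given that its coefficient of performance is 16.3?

T_H = 22 °C → 22 + 273.15 = 295.15 K.
COP_HP = T_H/(T_H − T_C) ⇒ T_C = T_H·(COP_HP − 1)/COP_HP = 295.15 × (16.3 − 1)/16.3 = 277 K.

T_C ≈ 277 K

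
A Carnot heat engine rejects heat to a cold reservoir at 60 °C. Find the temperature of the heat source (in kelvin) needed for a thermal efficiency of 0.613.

T_H ≈ 860.9 K

T_C = 60 °C → 60 + 273.15 = 333.15 K.
From η = 1 − T_C/T_H, solving for T_H gives T_H = T_C/(1 − η) = 333.15/(1 − 0.613) = 860.9 K.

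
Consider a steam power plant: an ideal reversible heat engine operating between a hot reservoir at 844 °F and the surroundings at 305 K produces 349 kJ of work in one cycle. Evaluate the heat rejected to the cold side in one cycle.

T_H = 844 °F → (844 − 32) × 5/9 = 451.11 °C = 724.26 K.
For a reversible engine, η = 1 − T_C/T_H = 1 − 305.00/724.26 = 0.5789.
Since Q_C/Q_H = T_C/T_H and Q_H = W/η, Q_C = W·T_C/(T_H − T_C) = 349 × 305.00/419.26 = 254 kJ.

Q_C ≈ 254 kJ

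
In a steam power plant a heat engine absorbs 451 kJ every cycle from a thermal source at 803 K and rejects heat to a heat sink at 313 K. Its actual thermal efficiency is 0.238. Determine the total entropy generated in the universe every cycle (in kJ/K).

ΔS_univ ≈ 0.536 kJ/K

W = η·Q_H = 0.238 × 451 = 107.3 kJ, so Q_C = Q_H − W = 343.7 kJ.
Reservoir entropy changes: ΔS_H = −Q_H/T_H = −451/803.00 = -0.5616 kJ/K and ΔS_C = +Q_C/T_C = 343.7/313.00 = 1.098 kJ/K.
ΔS_univ = −Q_H/T_H + Q_C/T_C = 0.536 kJ/K (> 0, since η = 0.238 < η_Carnot = 0.610).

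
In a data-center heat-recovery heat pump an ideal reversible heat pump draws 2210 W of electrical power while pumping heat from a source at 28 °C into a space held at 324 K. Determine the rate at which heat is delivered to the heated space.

T_C = 28 °C → 28 + 273.15 = 301.15 K.
COP_HP = T_H/(T_H − T_C) = 324.00/22.85 = 14.1794.
Q_H = COP_HP · W = 14.1794 × 2210 = 31300 W.

Q̇_H ≈ 31300 W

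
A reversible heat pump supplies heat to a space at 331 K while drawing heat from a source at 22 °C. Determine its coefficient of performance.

T_C = 22 °C → 22 + 273.15 = 295.15 K.
For a reversible heat pump, COP_HP = T_H/(T_H − T_C) = 331.00/(331.00 − 295.15) = 9.233.

COP_HP ≈ 9.233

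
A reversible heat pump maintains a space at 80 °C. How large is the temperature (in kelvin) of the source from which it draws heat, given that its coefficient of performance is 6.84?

T_H = 80 °C → 80 + 273.15 = 353.15 K.
COP_HP = T_H/(T_H − T_C) ⇒ T_C = T_H·(COP_HP − 1)/COP_HP = 353.15 × (6.84 − 1)/6.84 = 302 K.

T_C ≈ 302 K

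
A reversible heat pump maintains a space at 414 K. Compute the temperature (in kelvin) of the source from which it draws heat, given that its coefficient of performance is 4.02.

T_C ≈ 311 K

COP_HP = T_H/(T_H − T_C) ⇒ T_C = T_H·(COP_HP − 1)/COP_HP = 414.00 × (4.02 − 1)/4.02 = 311 K.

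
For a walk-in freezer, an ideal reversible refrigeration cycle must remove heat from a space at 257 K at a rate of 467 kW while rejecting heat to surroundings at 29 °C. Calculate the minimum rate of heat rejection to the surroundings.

Q̇_H ≈ 549.0 kW

T_H = 29 °C → 29 + 273.15 = 302.15 K.
For a reversible cycle Q_H/Q_C = T_H/T_C, so Q_H = Q_C·T_H/T_C = 467 × 302.15/257.00 = 549.0 kW.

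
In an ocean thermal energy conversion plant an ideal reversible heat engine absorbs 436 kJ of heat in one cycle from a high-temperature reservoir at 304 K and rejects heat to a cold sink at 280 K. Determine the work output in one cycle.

W ≈ 34.42 kJ

The Carnot efficiency is η = 1 − T_C/T_H = 1 − 280.00/304.00 = 0.0789.
W = η·Q_H = 0.0789 × 436 = 34.42 kJ.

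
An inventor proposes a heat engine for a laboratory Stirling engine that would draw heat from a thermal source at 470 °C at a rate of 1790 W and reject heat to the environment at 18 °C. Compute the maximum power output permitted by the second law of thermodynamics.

Ẇ_max ≈ 1090 W

T_H = 470 °C → 470 + 273.15 = 743.15 K.
T_C = 18 °C → 18 + 273.15 = 291.15 K.
By the Carnot theorem, η_max = 1 − T_C/T_H = 1 − 291.15/743.15 = 0.6082.
W_max = η_max · Q_H = 0.6082 × 1790 = 1090 W.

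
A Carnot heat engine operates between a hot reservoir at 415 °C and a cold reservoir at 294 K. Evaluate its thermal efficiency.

T_H = 415 °C → 415 + 273.15 = 688.15 K.
For a reversible engine, η = 1 − T_C/T_H = 1 − 294.00/688.15 = 0.573.

η ≈ 0.573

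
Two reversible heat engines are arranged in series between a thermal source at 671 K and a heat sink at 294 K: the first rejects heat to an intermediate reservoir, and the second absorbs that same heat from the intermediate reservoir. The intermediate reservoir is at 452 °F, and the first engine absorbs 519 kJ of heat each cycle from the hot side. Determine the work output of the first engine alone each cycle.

W₁ ≈ 127 kJ

T_m = 452 °F → (452 − 32) × 5/9 = 233.33 °C = 506.48 K.
First-stage efficiency η₁ = 1 − T_m/T_H = 1 − 506.48/671.00 = 0.2452.
W₁ = η₁·Q_H = 0.2452 × 519 = 127 kJ.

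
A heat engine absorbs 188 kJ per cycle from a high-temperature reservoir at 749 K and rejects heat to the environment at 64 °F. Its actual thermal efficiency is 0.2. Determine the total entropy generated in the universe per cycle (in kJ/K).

ΔS_univ ≈ 0.266 kJ/K

T_C = 64 °F → (64 − 32) × 5/9 = 17.78 °C = 290.93 K.
W = η·Q_H = 0.2 × 188 = 37.60 kJ, so Q_C = Q_H − W = 150.4 kJ.
Reservoir entropy changes: ΔS_H = −Q_H/T_H = −188/749.00 = -0.2510 kJ/K and ΔS_C = +Q_C/T_C = 150.4/290.93 = 0.5170 kJ/K.
ΔS_univ = −Q_H/T_H + Q_C/T_C = 0.266 kJ/K (> 0, since η = 0.2 < η_Carnot = 0.612).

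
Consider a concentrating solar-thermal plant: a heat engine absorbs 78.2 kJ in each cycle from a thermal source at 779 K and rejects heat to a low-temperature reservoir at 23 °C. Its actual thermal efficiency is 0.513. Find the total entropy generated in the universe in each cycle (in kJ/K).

T_C = 23 °C → 23 + 273.15 = 296.15 K.
W = η·Q_H = 0.513 × 78.2 = 40.12 kJ, so Q_C = Q_H − W = 38.08 kJ.
Entropy balance on the reservoirs: −Q_H/T_H = -0.1004 kJ/K, +Q_C/T_C = 0.1286 kJ/K.
ΔS_univ = −Q_H/T_H + Q_C/T_C = 0.02821 kJ/K (> 0, since η = 0.513 < η_Carnot = 0.620).

ΔS_univ ≈ 0.02821 kJ/K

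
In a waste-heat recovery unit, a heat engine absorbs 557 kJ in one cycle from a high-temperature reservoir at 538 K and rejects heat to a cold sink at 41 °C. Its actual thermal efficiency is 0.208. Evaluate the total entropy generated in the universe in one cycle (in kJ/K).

T_C = 41 °C → 41 + 273.15 = 314.15 K.
W = η·Q_H = 0.208 × 557 = 115.9 kJ, so Q_C = Q_H − W = 441.1 kJ.
Entropy balance on the reservoirs: −Q_H/T_H = -1.035 kJ/K, +Q_C/T_C = 1.404 kJ/K.
ΔS_univ = −Q_H/T_H + Q_C/T_C = 0.369 kJ/K (> 0, since η = 0.208 < η_Carnot = 0.416).

ΔS_univ ≈ 0.369 kJ/K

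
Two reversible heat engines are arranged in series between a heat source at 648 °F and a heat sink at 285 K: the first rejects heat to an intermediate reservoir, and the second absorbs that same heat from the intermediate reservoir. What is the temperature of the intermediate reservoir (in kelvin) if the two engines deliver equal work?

T_m ≈ 450 K

T_H = 648 °F → (648 − 32) × 5/9 = 342.22 °C = 615.37 K.
For reversible stages Q_m = Q_H·(T_m/T_H). Setting W₁ = Q_H(1 − T_m/T_H) equal to W₂ = Q_m(1 − T_C/T_m) = Q_H·(T_m − T_C)/T_H gives T_H − T_m = T_m − T_C, so T_m = (T_H + T_C)/2 = (615.37 + 285.00)/2 = 450 K.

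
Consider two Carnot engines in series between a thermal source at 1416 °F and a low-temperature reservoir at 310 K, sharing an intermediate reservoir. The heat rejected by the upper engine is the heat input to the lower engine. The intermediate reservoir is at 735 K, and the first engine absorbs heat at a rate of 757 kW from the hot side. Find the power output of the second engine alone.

Ẇ₂ ≈ 309 kW

T_H = 1416 °F → (1416 − 32) × 5/9 = 768.89 °C = 1042.04 K.
Heat entering the second stage: Q_m = Q_H·(T_m/T_H) = 757 × 735.00/1042.04 = 534 kW.
Second-stage efficiency η₂ = 1 − T_C/T_m = 1 − 310.00/735.00 = 0.5782, so W₂ = η₂·Q_m = 309 kW.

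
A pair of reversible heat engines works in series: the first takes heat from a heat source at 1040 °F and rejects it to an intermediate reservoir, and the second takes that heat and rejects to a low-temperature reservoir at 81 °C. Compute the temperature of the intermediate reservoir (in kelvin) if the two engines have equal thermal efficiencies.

T_m ≈ 543 K

T_H = 1040 °F → (1040 − 32) × 5/9 = 560.00 °C = 833.15 K.
T_C = 81 °C → 81 + 273.15 = 354.15 K.
Equal efficiencies require 1 − T_m/T_H = 1 − T_C/T_m, i.e. T_m/T_H = T_C/T_m, so T_m = √(T_H·T_C) = √(833.15 × 354.15) = 543 K.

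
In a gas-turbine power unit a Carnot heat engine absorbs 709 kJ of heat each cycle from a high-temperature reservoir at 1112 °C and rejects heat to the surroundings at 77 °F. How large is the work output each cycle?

W ≈ 556 kJ

T_H = 1112 °C → 1112 + 273.15 = 1385.15 K.
T_C = 77 °F → (77 − 32) × 5/9 = 25.00 °C = 298.15 K.
Carnot efficiency: η = 1 − T_C/T_H = 1 − 298.15/1385.15 = 0.7848.
W = η·Q_H = 0.7848 × 709 = 556 kJ.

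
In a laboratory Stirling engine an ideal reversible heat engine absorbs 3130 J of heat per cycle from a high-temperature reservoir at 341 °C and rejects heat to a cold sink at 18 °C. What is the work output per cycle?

W ≈ 1646 J

T_H = 341 °C → 341 + 273.15 = 614.15 K.
T_C = 18 °C → 18 + 273.15 = 291.15 K.
η_rev = 1 − T_C/T_H = 1 − 291.15/614.15 = 0.5259.
W = η·Q_H = 0.5259 × 3130 = 1646 J.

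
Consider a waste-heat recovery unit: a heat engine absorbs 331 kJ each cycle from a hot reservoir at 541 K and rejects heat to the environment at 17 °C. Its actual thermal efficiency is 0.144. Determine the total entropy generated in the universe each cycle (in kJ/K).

ΔS_univ ≈ 0.3647 kJ/K

T_C = 17 °C → 17 + 273.15 = 290.15 K.
W = η·Q_H = 0.144 × 331 = 47.66 kJ, so Q_C = Q_H − W = 283.3 kJ.
Reservoir entropy changes: ΔS_H = −Q_H/T_H = −331/541.00 = -0.6118 kJ/K and ΔS_C = +Q_C/T_C = 283.3/290.15 = 0.9765 kJ/K.
ΔS_univ = −Q_H/T_H + Q_C/T_C = 0.3647 kJ/K (> 0, since η = 0.144 < η_Carnot = 0.464).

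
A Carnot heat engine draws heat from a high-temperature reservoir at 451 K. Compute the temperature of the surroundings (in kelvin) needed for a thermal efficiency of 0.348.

From η = 1 − T_C/T_H, T_C = T_H·(1 − η) = 451.00 × (1 − 0.348) = 294.1 K.

T_C ≈ 294.1 K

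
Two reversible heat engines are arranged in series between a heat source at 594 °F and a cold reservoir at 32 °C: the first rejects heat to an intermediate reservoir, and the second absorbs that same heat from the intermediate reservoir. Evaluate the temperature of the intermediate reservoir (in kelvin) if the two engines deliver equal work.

T_m ≈ 445.3 K

T_H = 594 °F → (594 − 32) × 5/9 = 312.22 °C = 585.37 K.
T_C = 32 °C → 32 + 273.15 = 305.15 K.
For reversible stages Q_m = Q_H·(T_m/T_H). Setting W₁ = Q_H(1 − T_m/T_H) equal to W₂ = Q_m(1 − T_C/T_m) = Q_H·(T_m − T_C)/T_H gives T_H − T_m = T_m − T_C, so T_m = (T_H + T_C)/2 = (585.37 + 305.15)/2 = 445.3 K.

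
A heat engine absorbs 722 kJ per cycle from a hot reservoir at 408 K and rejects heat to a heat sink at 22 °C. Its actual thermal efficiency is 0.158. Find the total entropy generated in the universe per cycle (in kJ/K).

ΔS_univ ≈ 0.290 kJ/K

T_C = 22 °C → 22 + 273.15 = 295.15 K.
W = η·Q_H = 0.158 × 722 = 114.1 kJ, so Q_C = Q_H − W = 607.9 kJ.
Entropy balance on the reservoirs: −Q_H/T_H = -1.770 kJ/K, +Q_C/T_C = 2.060 kJ/K.
ΔS_univ = −Q_H/T_H + Q_C/T_C = 0.290 kJ/K (> 0, since η = 0.158 < η_Carnot = 0.277).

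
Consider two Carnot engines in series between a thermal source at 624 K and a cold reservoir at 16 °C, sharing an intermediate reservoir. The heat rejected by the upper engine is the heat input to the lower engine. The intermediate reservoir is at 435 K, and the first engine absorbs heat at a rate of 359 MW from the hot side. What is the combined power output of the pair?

Ẇ_total ≈ 193 MW

T_C = 16 °C → 16 + 273.15 = 289.15 K.
Two reversible stages in series are equivalent to a single Carnot engine between T_H and T_C, so η_total = 1 − T_C/T_H = 1 − 289.15/624.00 = 0.5366.
W_total = η_total · Q_H = 0.5366 × 359 = 193 MW.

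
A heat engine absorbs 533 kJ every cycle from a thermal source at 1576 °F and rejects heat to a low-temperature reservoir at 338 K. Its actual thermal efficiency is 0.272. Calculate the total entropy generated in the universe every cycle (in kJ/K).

ΔS_univ ≈ 0.677 kJ/K

T_H = 1576 °F → (1576 − 32) × 5/9 = 857.78 °C = 1130.93 K.
W = η·Q_H = 0.272 × 533 = 145.0 kJ, so Q_C = Q_H − W = 388.0 kJ.
Reservoir entropy changes: ΔS_H = −Q_H/T_H = −533/1130.93 = -0.4713 kJ/K and ΔS_C = +Q_C/T_C = 388.0/338.00 = 1.148 kJ/K.
ΔS_univ = −Q_H/T_H + Q_C/T_C = 0.677 kJ/K (> 0, since η = 0.272 < η_Carnot = 0.701).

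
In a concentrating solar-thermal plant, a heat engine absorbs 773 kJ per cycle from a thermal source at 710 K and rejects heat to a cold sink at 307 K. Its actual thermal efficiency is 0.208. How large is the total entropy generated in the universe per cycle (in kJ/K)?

W = η·Q_H = 0.208 × 773 = 160.8 kJ, so Q_C = Q_H − W = 612.2 kJ.
The hot reservoir loses entropy Q_H/T_H = 773/710.00 = 1.089 kJ/K; the cold reservoir gains Q_C/T_C = 612.2/307.00 = 1.994 kJ/K.
ΔS_univ = −Q_H/T_H + Q_C/T_C = 0.9055 kJ/K (> 0, since η = 0.208 < η_Carnot = 0.568).

ΔS_univ ≈ 0.9055 kJ/K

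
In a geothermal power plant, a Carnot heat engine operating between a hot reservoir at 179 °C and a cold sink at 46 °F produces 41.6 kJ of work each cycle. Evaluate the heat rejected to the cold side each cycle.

T_H = 179 °C → 179 + 273.15 = 452.15 K.
T_C = 46 °F → (46 − 32) × 5/9 = 7.78 °C = 280.93 K.
The Carnot efficiency is η = 1 − T_C/T_H = 1 − 280.93/452.15 = 0.3787.
Since Q_C/Q_H = T_C/T_H and Q_H = W/η, Q_C = W·T_C/(T_H − T_C) = 41.6 × 280.93/171.22 = 68.3 kJ.

Q_C ≈ 68.3 kJ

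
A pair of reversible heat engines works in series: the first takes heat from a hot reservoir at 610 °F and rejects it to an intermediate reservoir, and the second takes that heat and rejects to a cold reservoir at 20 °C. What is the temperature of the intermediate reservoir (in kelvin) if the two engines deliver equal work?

T_H = 610 °F → (610 − 32) × 5/9 = 321.11 °C = 594.26 K.
T_C = 20 °C → 20 + 273.15 = 293.15 K.
For reversible stages Q_m = Q_H·(T_m/T_H). Setting W₁ = Q_H(1 − T_m/T_H) equal to W₂ = Q_m(1 − T_C/T_m) = Q_H·(T_m − T_C)/T_H gives T_H − T_m = T_m − T_C, so T_m = (T_H + T_C)/2 = (594.26 + 293.15)/2 = 443.7 K.

T_m ≈ 443.7 K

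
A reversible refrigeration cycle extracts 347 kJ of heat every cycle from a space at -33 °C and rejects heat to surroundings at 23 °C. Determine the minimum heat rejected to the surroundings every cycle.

Q_H ≈ 428 kJ

T_H = 23 °C → 23 + 273.15 = 296.15 K.
T_C = -33 °C → -33 + 273.15 = 240.15 K.
For a reversible cycle Q_H/Q_C = T_H/T_C, so Q_H = Q_C·T_H/T_C = 347 × 296.15/240.15 = 428 kJ.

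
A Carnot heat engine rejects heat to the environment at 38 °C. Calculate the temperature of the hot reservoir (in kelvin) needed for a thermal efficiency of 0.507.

T_H ≈ 631 K

T_C = 38 °C → 38 + 273.15 = 311.15 K.
From η = 1 − T_C/T_H, solving for T_H gives T_H = T_C/(1 − η) = 311.15/(1 − 0.507) = 631 K.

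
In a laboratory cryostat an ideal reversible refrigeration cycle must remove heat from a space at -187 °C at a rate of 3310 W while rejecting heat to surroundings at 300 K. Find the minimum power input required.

T_C = -187 °C → -187 + 273.15 = 86.15 K.
The reversible coefficient of performance is COP_R = T_C/(T_H − T_C) = 86.15/213.85 = 0.4029.
W = Q_C/COP_R = 3310/0.4029 = 8220 W.

Ẇ_in ≈ 8220 W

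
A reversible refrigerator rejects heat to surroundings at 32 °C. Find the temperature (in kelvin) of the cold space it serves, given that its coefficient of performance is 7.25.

T_H = 32 °C → 32 + 273.15 = 305.15 K.
COP_R = T_C/(T_H − T_C) ⇒ T_C = T_H·COP_R/(1 + COP_R) = 305.15 × 7.25/(1 + 7.25) = 268 K.

T_C ≈ 268 K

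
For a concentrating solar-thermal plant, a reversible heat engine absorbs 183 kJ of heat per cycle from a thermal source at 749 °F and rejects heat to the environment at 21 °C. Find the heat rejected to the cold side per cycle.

T_H = 749 °F → (749 − 32) × 5/9 = 398.33 °C = 671.48 K.
T_C = 21 °C → 21 + 273.15 = 294.15 K.
The Carnot efficiency is η = 1 − T_C/T_H = 1 − 294.15/671.48 = 0.5619.
For a reversible cycle Q_C/Q_H = T_C/T_H, so Q_C = 183 × 294.15/671.48 = 80.16 kJ.

Q_C ≈ 80.16 kJ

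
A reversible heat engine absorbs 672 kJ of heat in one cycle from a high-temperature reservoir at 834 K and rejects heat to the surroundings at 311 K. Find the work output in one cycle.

W ≈ 421.4 kJ

The Carnot efficiency is η = 1 − T_C/T_H = 1 − 311.00/834.00 = 0.6271.
W = η·Q_H = 0.6271 × 672 = 421.4 kJ.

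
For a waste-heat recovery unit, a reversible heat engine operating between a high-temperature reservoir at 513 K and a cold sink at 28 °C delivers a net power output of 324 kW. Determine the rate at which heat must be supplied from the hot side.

Q̇_H ≈ 785 kW

T_C = 28 °C → 28 + 273.15 = 301.15 K.
η_rev = 1 − T_C/T_H = 1 − 301.15/513.00 = 0.4130.
Q_H = W/η = 324/0.4130 = 785 kW.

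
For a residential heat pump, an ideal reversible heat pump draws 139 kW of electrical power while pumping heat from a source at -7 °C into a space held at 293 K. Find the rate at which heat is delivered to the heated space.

T_C = -7 °C → -7 + 273.15 = 266.15 K.
For a reversible heat pump, COP_HP = T_H/(T_H − T_C) = 293.00/26.85 = 10.9125.
Q_H = COP_HP · W = 10.9125 × 139 = 1520 kW.

Q̇_H ≈ 1520 kW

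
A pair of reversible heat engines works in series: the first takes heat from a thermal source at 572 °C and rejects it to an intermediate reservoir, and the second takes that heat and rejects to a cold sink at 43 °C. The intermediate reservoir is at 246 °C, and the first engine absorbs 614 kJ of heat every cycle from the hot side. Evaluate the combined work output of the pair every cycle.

T_H = 572 °C → 572 + 273.15 = 845.15 K.
T_C = 43 °C → 43 + 273.15 = 316.15 K.
Two reversible stages in series are equivalent to a single Carnot engine between T_H and T_C, so η_total = 1 − T_C/T_H = 1 − 316.15/845.15 = 0.6259.
W_total = η_total · Q_H = 0.6259 × 614 = 384 kJ.

W_total ≈ 384 kJ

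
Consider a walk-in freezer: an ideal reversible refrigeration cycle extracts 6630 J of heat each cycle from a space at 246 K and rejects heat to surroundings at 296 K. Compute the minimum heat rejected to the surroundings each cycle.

For a reversible cycle Q_H/Q_C = T_H/T_C, so Q_H = Q_C·T_H/T_C = 6630 × 296.00/246.00 = 7978 J.

Q_H ≈ 7978 J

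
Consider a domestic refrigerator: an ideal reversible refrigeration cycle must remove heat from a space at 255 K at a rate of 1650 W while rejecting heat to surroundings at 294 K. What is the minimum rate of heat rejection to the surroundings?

For a reversible cycle Q_H/Q_C = T_H/T_C, so Q_H = Q_C·T_H/T_C = 1650 × 294.00/255.00 = 1900 W.

Q̇_H ≈ 1900 W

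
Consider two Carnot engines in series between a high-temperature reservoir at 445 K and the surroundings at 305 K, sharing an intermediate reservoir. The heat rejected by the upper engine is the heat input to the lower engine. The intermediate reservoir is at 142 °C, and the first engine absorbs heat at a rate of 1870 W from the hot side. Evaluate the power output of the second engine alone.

T_m = 142 °C → 142 + 273.15 = 415.15 K.
Heat entering the second stage: Q_m = Q_H·(T_m/T_H) = 1870 × 415.15/445.00 = 1740 W.
Second-stage efficiency η₂ = 1 − T_C/T_m = 1 − 305.00/415.15 = 0.2653, so W₂ = η₂·Q_m = 463 W.

Ẇ₂ ≈ 463 W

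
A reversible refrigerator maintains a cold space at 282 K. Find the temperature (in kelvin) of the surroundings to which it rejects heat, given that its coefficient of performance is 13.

COP_R = T_C/(T_H − T_C) ⇒ T_H = T_C·(1 + 1/COP_R) = 282.00 × (1 + 1/13) = 304 K.

T_H ≈ 304 K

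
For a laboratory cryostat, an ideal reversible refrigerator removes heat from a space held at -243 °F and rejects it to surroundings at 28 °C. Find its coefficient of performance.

COP_R ≈ 0.666

T_H = 28 °C → 28 + 273.15 = 301.15 K.
T_C = -243 °F → (-243 − 32) × 5/9 = -152.78 °C = 120.37 K.
The reversible coefficient of performance is COP_R = T_C/(T_H − T_C) = 120.37/(301.15 − 120.37) = 0.666.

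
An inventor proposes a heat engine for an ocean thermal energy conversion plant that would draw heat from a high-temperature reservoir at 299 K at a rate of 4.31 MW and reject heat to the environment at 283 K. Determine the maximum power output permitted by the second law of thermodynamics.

Ẇ_max ≈ 0.231 MW

The second-law ceiling is the Carnot efficiency, η_max = 1 − T_C/T_H = 1 − 283.00/299.00 = 0.0535.
W_max = η_max · Q_H = 0.0535 × 4.31 = 0.231 MW.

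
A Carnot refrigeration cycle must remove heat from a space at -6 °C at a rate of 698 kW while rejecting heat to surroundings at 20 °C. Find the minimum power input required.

Ẇ_in ≈ 67.93 kW

T_H = 20 °C → 20 + 273.15 = 293.15 K.
T_C = -6 °C → -6 + 273.15 = 267.15 K.
COP_R = T_C/(T_H − T_C) = 267.15/26.00 = 10.2750.
W = Q_C/COP_R = 698/10.2750 = 67.93 kW.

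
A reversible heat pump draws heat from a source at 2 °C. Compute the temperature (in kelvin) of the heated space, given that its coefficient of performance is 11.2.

T_C = 2 °C → 2 + 273.15 = 275.15 K.
COP_HP = T_H/(T_H − T_C) ⇒ T_H = T_C·COP_HP/(COP_HP − 1) = 275.15 × 11.2/(11.2 − 1) = 302 K.

T_H ≈ 302 K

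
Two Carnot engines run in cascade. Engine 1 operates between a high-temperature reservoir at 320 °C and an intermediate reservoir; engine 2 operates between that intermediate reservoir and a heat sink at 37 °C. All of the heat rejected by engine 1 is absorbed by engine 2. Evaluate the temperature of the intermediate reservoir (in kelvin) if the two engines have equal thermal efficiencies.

T_m ≈ 429 K

T_H = 320 °C → 320 + 273.15 = 593.15 K.
T_C = 37 °C → 37 + 273.15 = 310.15 K.
Equal efficiencies require 1 − T_m/T_H = 1 − T_C/T_m, i.e. T_m/T_H = T_C/T_m, so T_m = √(T_H·T_C) = √(593.15 × 310.15) = 429 K.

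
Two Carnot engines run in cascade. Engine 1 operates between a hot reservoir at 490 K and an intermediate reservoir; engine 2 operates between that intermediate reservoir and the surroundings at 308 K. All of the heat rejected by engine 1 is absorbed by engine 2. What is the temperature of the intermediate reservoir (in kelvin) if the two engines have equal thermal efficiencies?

Equal efficiencies require 1 − T_m/T_H = 1 − T_C/T_m, i.e. T_m/T_H = T_C/T_m, so T_m = √(T_H·T_C) = √(490.00 × 308.00) = 388 K.

T_m ≈ 388 K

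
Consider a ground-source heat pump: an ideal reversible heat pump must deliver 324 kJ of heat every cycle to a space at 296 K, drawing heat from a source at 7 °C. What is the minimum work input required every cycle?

W_in ≈ 17.3 kJ

T_C = 7 °C → 7 + 273.15 = 280.15 K.
For a reversible heat pump, COP_HP = T_H/(T_H − T_C) = 296.00/15.85 = 18.6751.
W = Q_H/COP_HP = 324/18.6751 = 17.3 kJ.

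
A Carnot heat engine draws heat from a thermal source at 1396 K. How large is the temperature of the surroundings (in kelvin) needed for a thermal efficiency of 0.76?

From η = 1 − T_C/T_H, T_C = T_H·(1 − η) = 1396.00 × (1 − 0.76) = 335 K.

T_C ≈ 335 K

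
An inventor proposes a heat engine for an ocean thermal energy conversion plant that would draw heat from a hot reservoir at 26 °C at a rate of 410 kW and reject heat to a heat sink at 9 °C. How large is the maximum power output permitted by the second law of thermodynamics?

Ẇ_max ≈ 23.3 kW

T_H = 26 °C → 26 + 273.15 = 299.15 K.
T_C = 9 °C → 9 + 273.15 = 282.15 K.
No engine can exceed the Carnot limit: η_max = 1 − T_C/T_H = 1 − 282.15/299.15 = 0.0568.
W_max = η_max · Q_H = 0.0568 × 410 = 23.3 kW.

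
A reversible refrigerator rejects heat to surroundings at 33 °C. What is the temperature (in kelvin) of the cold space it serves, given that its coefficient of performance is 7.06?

T_H = 33 °C → 33 + 273.15 = 306.15 K.
COP_R = T_C/(T_H − T_C) ⇒ T_C = T_H·COP_R/(1 + COP_R) = 306.15 × 7.06/(1 + 7.06) = 268.2 K.

T_C ≈ 268.2 K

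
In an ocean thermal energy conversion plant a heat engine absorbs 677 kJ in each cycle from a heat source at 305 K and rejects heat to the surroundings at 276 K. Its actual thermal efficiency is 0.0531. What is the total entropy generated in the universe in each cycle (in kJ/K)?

W = η·Q_H = 0.0531 × 677 = 35.95 kJ, so Q_C = Q_H − W = 641.1 kJ.
Reservoir entropy changes: ΔS_H = −Q_H/T_H = −677/305.00 = -2.220 kJ/K and ΔS_C = +Q_C/T_C = 641.1/276.00 = 2.323 kJ/K.
ΔS_univ = −Q_H/T_H + Q_C/T_C = 0.103 kJ/K (> 0, since η = 0.0531 < η_Carnot = 0.095).

ΔS_univ ≈ 0.103 kJ/K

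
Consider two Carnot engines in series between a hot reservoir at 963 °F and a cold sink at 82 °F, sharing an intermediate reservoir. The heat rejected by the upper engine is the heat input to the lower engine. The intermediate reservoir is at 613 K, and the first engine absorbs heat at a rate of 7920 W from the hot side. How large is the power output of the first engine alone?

Ẇ₁ ≈ 1780 W

T_H = 963 °F → (963 − 32) × 5/9 = 517.22 °C = 790.37 K.
T_C = 82 °F → (82 − 32) × 5/9 = 27.78 °C = 300.93 K.
First-stage efficiency η₁ = 1 − T_m/T_H = 1 − 613.00/790.37 = 0.2244.
W₁ = η₁·Q_H = 0.2244 × 7920 = 1780 W.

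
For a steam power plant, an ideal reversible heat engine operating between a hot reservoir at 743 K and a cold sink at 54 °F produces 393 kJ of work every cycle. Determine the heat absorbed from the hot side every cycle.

Q_H ≈ 638.1 kJ

T_C = 54 °F → (54 − 32) × 5/9 = 12.22 °C = 285.37 K.
η_rev = 1 − T_C/T_H = 1 − 285.37/743.00 = 0.6159.
Q_H = W/η = 393/0.6159 = 638.1 kJ.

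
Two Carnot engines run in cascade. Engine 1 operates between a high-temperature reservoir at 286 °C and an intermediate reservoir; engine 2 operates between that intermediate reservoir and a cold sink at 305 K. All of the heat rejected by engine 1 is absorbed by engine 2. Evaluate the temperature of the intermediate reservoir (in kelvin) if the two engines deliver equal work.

T_H = 286 °C → 286 + 273.15 = 559.15 K.
For reversible stages Q_m = Q_H·(T_m/T_H). Setting W₁ = Q_H(1 − T_m/T_H) equal to W₂ = Q_m(1 − T_C/T_m) = Q_H·(T_m − T_C)/T_H gives T_H − T_m = T_m − T_C, so T_m = (T_H + T_C)/2 = (559.15 + 305.00)/2 = 432 K.

T_m ≈ 432 K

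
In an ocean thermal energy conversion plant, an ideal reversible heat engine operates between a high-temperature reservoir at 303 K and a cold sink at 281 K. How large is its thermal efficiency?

Since the cycle is reversible, η = 1 − T_C/T_H = 1 − 281.00/303.00 = 0.0726.

η ≈ 0.0726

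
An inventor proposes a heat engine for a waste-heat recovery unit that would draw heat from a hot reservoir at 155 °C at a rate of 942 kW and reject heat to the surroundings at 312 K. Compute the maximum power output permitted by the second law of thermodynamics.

Ẇ_max ≈ 256 kW

T_H = 155 °C → 155 + 273.15 = 428.15 K.
By the Carnot theorem, η_max = 1 − T_C/T_H = 1 − 312.00/428.15 = 0.2713.
W_max = η_max · Q_H = 0.2713 × 942 = 256 kW.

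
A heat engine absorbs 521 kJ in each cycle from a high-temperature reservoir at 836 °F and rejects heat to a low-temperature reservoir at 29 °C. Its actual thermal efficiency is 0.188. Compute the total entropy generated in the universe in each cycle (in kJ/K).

T_H = 836 °F → (836 − 32) × 5/9 = 446.67 °C = 719.82 K.
T_C = 29 °C → 29 + 273.15 = 302.15 K.
W = η·Q_H = 0.188 × 521 = 97.95 kJ, so Q_C = Q_H − W = 423.1 kJ.
Entropy balance on the reservoirs: −Q_H/T_H = -0.7238 kJ/K, +Q_C/T_C = 1.400 kJ/K.
ΔS_univ = −Q_H/T_H + Q_C/T_C = 0.676 kJ/K (> 0, since η = 0.188 < η_Carnot = 0.580).

ΔS_univ ≈ 0.676 kJ/K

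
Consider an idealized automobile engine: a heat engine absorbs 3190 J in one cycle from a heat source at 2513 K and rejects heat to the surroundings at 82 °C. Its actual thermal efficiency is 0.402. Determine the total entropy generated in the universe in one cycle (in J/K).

ΔS_univ ≈ 4.10 J/K

T_C = 82 °C → 82 + 273.15 = 355.15 K.
W = η·Q_H = 0.402 × 3190 = 1282 J, so Q_C = Q_H − W = 1908 J.
The hot reservoir loses entropy Q_H/T_H = 3190/2513.00 = 1.269 J/K; the cold reservoir gains Q_C/T_C = 1908/355.15 = 5.371 J/K.
ΔS_univ = −Q_H/T_H + Q_C/T_C = 4.10 J/K (> 0, since η = 0.402 < η_Carnot = 0.859).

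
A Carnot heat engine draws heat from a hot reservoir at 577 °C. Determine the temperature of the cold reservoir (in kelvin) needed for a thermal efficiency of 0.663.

T_H = 577 °C → 577 + 273.15 = 850.15 K.
From η = 1 − T_C/T_H, T_C = T_H·(1 − η) = 850.15 × (1 − 0.663) = 287 K.

T_C ≈ 287 K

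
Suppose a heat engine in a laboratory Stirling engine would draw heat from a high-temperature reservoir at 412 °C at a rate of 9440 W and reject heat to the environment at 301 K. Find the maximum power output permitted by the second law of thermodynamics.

Ẇ_max ≈ 5293 W

T_H = 412 °C → 412 + 273.15 = 685.15 K.
By the Carnot theorem, η_max = 1 − T_C/T_H = 1 − 301.00/685.15 = 0.5607.
W_max = η_max · Q_H = 0.5607 × 9440 = 5293 W.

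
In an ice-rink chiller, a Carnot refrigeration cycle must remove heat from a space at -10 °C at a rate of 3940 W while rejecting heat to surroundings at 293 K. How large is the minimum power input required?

Ẇ_in ≈ 447 W

T_C = -10 °C → -10 + 273.15 = 263.15 K.
COP_R = T_C/(T_H − T_C) = 263.15/29.85 = 8.8157.
W = Q_C/COP_R = 3940/8.8157 = 447 W.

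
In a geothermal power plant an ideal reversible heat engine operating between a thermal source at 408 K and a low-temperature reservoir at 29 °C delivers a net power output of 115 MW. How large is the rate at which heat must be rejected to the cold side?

Q̇_C ≈ 328 MW

T_C = 29 °C → 29 + 273.15 = 302.15 K.
The Carnot efficiency is η = 1 − T_C/T_H = 1 − 302.15/408.00 = 0.2594.
Since Q_C/Q_H = T_C/T_H and Q_H = W/η, Q_C = W·T_C/(T_H − T_C) = 115 × 302.15/105.85 = 328 MW.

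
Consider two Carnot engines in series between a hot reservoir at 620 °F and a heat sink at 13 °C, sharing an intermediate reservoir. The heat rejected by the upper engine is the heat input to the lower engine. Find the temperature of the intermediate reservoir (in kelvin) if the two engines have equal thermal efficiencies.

T_m ≈ 414.3 K

T_H = 620 °F → (620 − 32) × 5/9 = 326.67 °C = 599.82 K.
T_C = 13 °C → 13 + 273.15 = 286.15 K.
Equal efficiencies require 1 − T_m/T_H = 1 − T_C/T_m, i.e. T_m/T_H = T_C/T_m, so T_m = √(T_H·T_C) = √(599.82 × 286.15) = 414.3 K.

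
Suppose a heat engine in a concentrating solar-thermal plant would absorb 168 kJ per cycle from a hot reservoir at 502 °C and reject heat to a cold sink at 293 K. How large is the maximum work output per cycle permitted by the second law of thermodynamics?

T_H = 502 °C → 502 + 273.15 = 775.15 K.
No engine can exceed the Carnot limit: η_max = 1 − T_C/T_H = 1 − 293.00/775.15 = 0.6220.
W_max = η_max · Q_H = 0.6220 × 168 = 104 kJ.

W_max ≈ 104 kJ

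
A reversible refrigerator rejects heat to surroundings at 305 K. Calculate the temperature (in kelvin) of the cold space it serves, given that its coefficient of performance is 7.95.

T_C ≈ 270.9 K

COP_R = T_C/(T_H − T_C) ⇒ T_C = T_H·COP_R/(1 + COP_R) = 305.00 × 7.95/(1 + 7.95) = 270.9 K.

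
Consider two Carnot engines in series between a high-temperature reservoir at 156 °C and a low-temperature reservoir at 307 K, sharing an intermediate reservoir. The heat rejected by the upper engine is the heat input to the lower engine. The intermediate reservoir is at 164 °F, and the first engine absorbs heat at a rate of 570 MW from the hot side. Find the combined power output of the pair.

Ẇ_total ≈ 162 MW

T_H = 156 °C → 156 + 273.15 = 429.15 K.
Two reversible stages in series are equivalent to a single Carnot engine between T_H and T_C, so η_total = 1 − T_C/T_H = 1 − 307.00/429.15 = 0.2846.
W_total = η_total · Q_H = 0.2846 × 570 = 162 MW.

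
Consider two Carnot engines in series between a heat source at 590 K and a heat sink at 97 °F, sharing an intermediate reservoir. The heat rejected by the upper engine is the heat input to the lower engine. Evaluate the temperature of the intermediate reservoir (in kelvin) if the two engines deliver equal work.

T_m ≈ 450 K

T_C = 97 °F → (97 − 32) × 5/9 = 36.11 °C = 309.26 K.
For reversible stages Q_m = Q_H·(T_m/T_H). Setting W₁ = Q_H(1 − T_m/T_H) equal to W₂ = Q_m(1 − T_C/T_m) = Q_H·(T_m − T_C)/T_H gives T_H − T_m = T_m − T_C, so T_m = (T_H + T_C)/2 = (590.00 + 309.26)/2 = 450 K.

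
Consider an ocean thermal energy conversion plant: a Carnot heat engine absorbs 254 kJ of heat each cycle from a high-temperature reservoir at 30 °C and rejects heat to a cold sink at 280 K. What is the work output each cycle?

W ≈ 19.4 kJ

T_H = 30 °C → 30 + 273.15 = 303.15 K.
For a reversible engine, η = 1 − T_C/T_H = 1 − 280.00/303.15 = 0.0764.
W = η·Q_H = 0.0764 × 254 = 19.4 kJ.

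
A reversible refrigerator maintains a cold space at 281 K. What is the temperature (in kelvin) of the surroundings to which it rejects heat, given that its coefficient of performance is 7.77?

COP_R = T_C/(T_H − T_C) ⇒ T_H = T_C·(1 + 1/COP_R) = 281.00 × (1 + 1/7.77) = 317 K.

T_H ≈ 317 K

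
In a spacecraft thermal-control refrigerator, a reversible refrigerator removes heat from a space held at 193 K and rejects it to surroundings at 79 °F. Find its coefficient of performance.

COP_R ≈ 1.816

T_H = 79 °F → (79 − 32) × 5/9 = 26.11 °C = 299.26 K.
The reversible coefficient of performance is COP_R = T_C/(T_H − T_C) = 193.00/(299.26 − 193.00) = 1.816.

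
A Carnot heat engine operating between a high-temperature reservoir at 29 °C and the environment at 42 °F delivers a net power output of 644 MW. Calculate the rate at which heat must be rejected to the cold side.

Q̇_C ≈ 7660 MW

T_H = 29 °C → 29 + 273.15 = 302.15 K.
T_C = 42 °F → (42 − 32) × 5/9 = 5.56 °C = 278.71 K.
η_rev = 1 − T_C/T_H = 1 − 278.71/302.15 = 0.0776.
Since Q_C/Q_H = T_C/T_H and Q_H = W/η, Q_C = W·T_C/(T_H − T_C) = 644 × 278.71/23.44 = 7660 MW.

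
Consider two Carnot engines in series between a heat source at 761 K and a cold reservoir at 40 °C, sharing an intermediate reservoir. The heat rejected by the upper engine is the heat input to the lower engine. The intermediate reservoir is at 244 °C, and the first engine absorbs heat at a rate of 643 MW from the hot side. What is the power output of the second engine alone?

Ẇ₂ ≈ 172 MW

T_C = 40 °C → 40 + 273.15 = 313.15 K.
T_m = 244 °C → 244 + 273.15 = 517.15 K.
Heat entering the second stage: Q_m = Q_H·(T_m/T_H) = 643 × 517.15/761.00 = 437 MW.
Second-stage efficiency η₂ = 1 − T_C/T_m = 1 − 313.15/517.15 = 0.3945, so W₂ = η₂·Q_m = 172 MW.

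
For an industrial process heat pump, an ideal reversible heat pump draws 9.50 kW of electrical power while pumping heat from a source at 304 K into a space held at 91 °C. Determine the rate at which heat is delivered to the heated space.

Q̇_H ≈ 57.51 kW

T_H = 91 °C → 91 + 273.15 = 364.15 K.
COP_HP = T_H/(T_H − T_C) = 364.15/60.15 = 6.0540.
Q_H = COP_HP · W = 6.0540 × 9.50 = 57.51 kW.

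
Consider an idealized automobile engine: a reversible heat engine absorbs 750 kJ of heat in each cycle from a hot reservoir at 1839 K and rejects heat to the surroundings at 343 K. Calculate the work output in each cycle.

η_rev = 1 − T_C/T_H = 1 − 343.00/1839.00 = 0.8135.
W = η·Q_H = 0.8135 × 750 = 610 kJ.

W ≈ 610 kJ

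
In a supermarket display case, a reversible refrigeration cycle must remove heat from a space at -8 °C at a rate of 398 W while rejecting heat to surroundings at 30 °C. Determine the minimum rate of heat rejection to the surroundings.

Q̇_H ≈ 455 W

T_H = 30 °C → 30 + 273.15 = 303.15 K.
T_C = -8 °C → -8 + 273.15 = 265.15 K.
For a reversible cycle Q_H/Q_C = T_H/T_C, so Q_H = Q_C·T_H/T_C = 398 × 303.15/265.15 = 455 W.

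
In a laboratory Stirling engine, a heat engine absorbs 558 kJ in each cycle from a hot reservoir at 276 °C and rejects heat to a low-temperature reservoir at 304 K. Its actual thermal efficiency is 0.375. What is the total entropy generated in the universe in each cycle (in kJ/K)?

ΔS_univ ≈ 0.131 kJ/K

T_H = 276 °C → 276 + 273.15 = 549.15 K.
W = η·Q_H = 0.375 × 558 = 209.2 kJ, so Q_C = Q_H − W = 348.8 kJ.
The hot reservoir loses entropy Q_H/T_H = 558/549.15 = 1.016 kJ/K; the cold reservoir gains Q_C/T_C = 348.8/304.00 = 1.147 kJ/K.
ΔS_univ = −Q_H/T_H + Q_C/T_C = 0.131 kJ/K (> 0, since η = 0.375 < η_Carnot = 0.446).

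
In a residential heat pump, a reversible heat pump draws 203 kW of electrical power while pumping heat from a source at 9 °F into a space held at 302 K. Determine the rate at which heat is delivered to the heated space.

T_C = 9 °F → (9 − 32) × 5/9 = -12.78 °C = 260.37 K.
Reversible heating COP: COP_HP = T_H/(T_H − T_C) = 302.00/41.63 = 7.2548.
Q_H = COP_HP · W = 7.2548 × 203 = 1470 kW.

Q̇_H ≈ 1470 kW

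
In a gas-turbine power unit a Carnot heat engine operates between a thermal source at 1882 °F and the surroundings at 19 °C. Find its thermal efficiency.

η ≈ 0.775

T_H = 1882 °F → (1882 − 32) × 5/9 = 1027.78 °C = 1300.93 K.
T_C = 19 °C → 19 + 273.15 = 292.15 K.
For a reversible engine, η = 1 − T_C/T_H = 1 − 292.15/1300.93 = 0.775.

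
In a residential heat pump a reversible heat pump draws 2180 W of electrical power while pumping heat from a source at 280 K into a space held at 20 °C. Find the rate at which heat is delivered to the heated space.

T_H = 20 °C → 20 + 273.15 = 293.15 K.
For a reversible heat pump, COP_HP = T_H/(T_H − T_C) = 293.15/13.15 = 22.2928.
Q_H = COP_HP · W = 22.2928 × 2180 = 48600 W.

Q̇_H ≈ 48600 W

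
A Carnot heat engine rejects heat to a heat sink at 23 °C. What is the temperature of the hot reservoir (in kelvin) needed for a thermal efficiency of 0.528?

T_C = 23 °C → 23 + 273.15 = 296.15 K.
From η = 1 − T_C/T_H, solving for T_H gives T_H = T_C/(1 − η) = 296.15/(1 − 0.528) = 627.4 K.

T_H ≈ 627.4 K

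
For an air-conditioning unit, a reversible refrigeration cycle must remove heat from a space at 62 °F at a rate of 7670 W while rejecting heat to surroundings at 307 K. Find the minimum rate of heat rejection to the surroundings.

T_C = 62 °F → (62 − 32) × 5/9 = 16.67 °C = 289.82 K.
For a reversible cycle Q_H/Q_C = T_H/T_C, so Q_H = Q_C·T_H/T_C = 7670 × 307.00/289.82 = 8125 W.

Q̇_H ≈ 8125 W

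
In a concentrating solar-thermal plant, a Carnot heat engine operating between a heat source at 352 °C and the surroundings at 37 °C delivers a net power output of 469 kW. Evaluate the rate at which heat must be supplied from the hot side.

T_H = 352 °C → 352 + 273.15 = 625.15 K.
T_C = 37 °C → 37 + 273.15 = 310.15 K.
For a reversible engine, η = 1 − T_C/T_H = 1 − 310.15/625.15 = 0.5039.
Q_H = W/η = 469/0.5039 = 930.8 kW.

Q̇_H ≈ 930.8 kW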